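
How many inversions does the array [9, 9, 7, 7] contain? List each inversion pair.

Finding inversions in [9, 9, 7, 7]:

(0, 2): arr[0]=9 > arr[2]=7
(0, 3): arr[0]=9 > arr[3]=7
(1, 2): arr[1]=9 > arr[2]=7
(1, 3): arr[1]=9 > arr[3]=7

Total inversions: 4

The array has 4 inversion(s): (0,2), (0,3), (1,2), (1,3). Each pair (i,j) satisfies i < j and arr[i] > arr[j].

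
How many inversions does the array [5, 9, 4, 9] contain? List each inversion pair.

Finding inversions in [5, 9, 4, 9]:

(0, 2): arr[0]=5 > arr[2]=4
(1, 2): arr[1]=9 > arr[2]=4

Total inversions: 2

The array has 2 inversion(s): (0,2), (1,2). Each pair (i,j) satisfies i < j and arr[i] > arr[j].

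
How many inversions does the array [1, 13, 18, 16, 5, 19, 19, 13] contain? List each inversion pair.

Finding inversions in [1, 13, 18, 16, 5, 19, 19, 13]:

(1, 4): arr[1]=13 > arr[4]=5
(2, 3): arr[2]=18 > arr[3]=16
(2, 4): arr[2]=18 > arr[4]=5
(2, 7): arr[2]=18 > arr[7]=13
(3, 4): arr[3]=16 > arr[4]=5
(3, 7): arr[3]=16 > arr[7]=13
(5, 7): arr[5]=19 > arr[7]=13
(6, 7): arr[6]=19 > arr[7]=13

Total inversions: 8

The array has 8 inversion(s): (1,4), (2,3), (2,4), (2,7), (3,4), (3,7), (5,7), (6,7). Each pair (i,j) satisfies i < j and arr[i] > arr[j].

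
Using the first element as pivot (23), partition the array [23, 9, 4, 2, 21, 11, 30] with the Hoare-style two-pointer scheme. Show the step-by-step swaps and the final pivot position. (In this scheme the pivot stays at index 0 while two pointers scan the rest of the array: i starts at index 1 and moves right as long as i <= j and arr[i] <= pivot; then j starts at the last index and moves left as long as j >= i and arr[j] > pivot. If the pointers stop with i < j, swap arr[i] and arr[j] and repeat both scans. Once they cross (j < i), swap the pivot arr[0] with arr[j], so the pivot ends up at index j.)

Hoare-style two-pointer partition with pivot = 23:

Initial array: [23, 9, 4, 2, 21, 11, 30]

Pointers start at i = 1, j = 6.
i ends at 6, j ends at 5: the pointers have crossed (j < i), so scanning stops.

Swap pivot arr[0] with arr[5] to place pivot at position 5: [11, 9, 4, 2, 21, 23, 30]
Pivot position: 5

After partitioning with pivot 23, the array becomes [11, 9, 4, 2, 21, 23, 30]. The pivot is placed at index 5. All elements to the left of the pivot are <= 23, and all elements to the right are > 23.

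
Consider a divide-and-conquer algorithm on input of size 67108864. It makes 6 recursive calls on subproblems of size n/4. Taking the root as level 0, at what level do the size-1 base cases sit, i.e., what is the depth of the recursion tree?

For divide and conquer with division factor 4:

Problem sizes at each level:
Level 0: 67108864
Level 1: 16777216
Level 2: 4194304
Level 3: 1048576
Level 4: 262144
Level 5: 65536
Level 6: 16384
Level 7: 4096
Level 8: 1024
Level 9: 256
Level 10: 64
Level 11: 16
Level 12: 4
Level 13: 1

The root is level 0 and the size-1 base case is level 13 (the tree spans levels 0 through 13, i.e. 14 levels counting the root), so the depth is the number of divisions: log_4(67108864) = 13

The recursion tree depth is log_4(67108864) = 13. At each level, the problem size is divided by 4, so it takes 13 divisions to reduce to a base case of size 1. The algorithm makes 6 recursive calls at each level.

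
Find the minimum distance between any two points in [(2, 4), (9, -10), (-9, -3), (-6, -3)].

Computing all pairwise distances among 4 points:

d((2, 4), (9, -10)) = 15.6525
d((2, 4), (-9, -3)) = 13.0384
d((2, 4), (-6, -3)) = 10.6301
d((9, -10), (-9, -3)) = 19.3132
d((9, -10), (-6, -3)) = 16.5529
d((-9, -3), (-6, -3)) = 3.0 <-- minimum

Closest pair: (-9, -3) and (-6, -3) with distance 3.0

The closest pair is (-9, -3) and (-6, -3) with Euclidean distance 3.0. For 4 points, brute-force pairwise comparison is shown above. For large n, the divide-and-conquer algorithm (sort by x, recurse on halves, check the dividing strip) achieves O(n log n).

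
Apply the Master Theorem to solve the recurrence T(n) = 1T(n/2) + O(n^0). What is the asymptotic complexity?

Master Theorem for T(n) = 1T(n/2) + O(n^0):

a = 1, b = 2, c = 0
log_b(a) = log_2(1) = 0.0000

Case 2: c = 0 = log_2(1) = 0.0000
T(n) = O(n^0 log n) = O(log n)

For T(n) = 1T(n/2) + O(n^0): log_2(1) = 0.0000. This is Case 2 of the Master Theorem (c = log_b(a), equal work at all levels), giving O(log n).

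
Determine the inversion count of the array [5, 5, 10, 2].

Finding inversions in [5, 5, 10, 2]:

(0, 3): arr[0]=5 > arr[3]=2
(1, 3): arr[1]=5 > arr[3]=2
(2, 3): arr[2]=10 > arr[3]=2

Total inversions: 3

The array has 3 inversion(s): (0,3), (1,3), (2,3). Each pair (i,j) satisfies i < j and arr[i] > arr[j].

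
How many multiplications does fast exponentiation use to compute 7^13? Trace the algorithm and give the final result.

Computing 7^13 by squaring (build up from 7^1; each line after the first costs one multiplication):

7^1 = 7
7^2 = (7^1)^2 = 7^2 = 49
7^3 = 7 * 7^2 = 7 * 49 = 343
7^6 = (7^3)^2 = 343^2 = 117649
7^12 = (7^6)^2 = 117649^2 = 13841287201
7^13 = 7 * 7^12 = 7 * 13841287201 = 96889010407

Result: 96889010407
Multiplications needed: 5 (5 lines after 7^1)

7^13 = 96889010407. Using exponentiation by squaring, this requires 5 multiplications. The key idea: if the exponent is even, square the half-power; if odd, multiply by the base once.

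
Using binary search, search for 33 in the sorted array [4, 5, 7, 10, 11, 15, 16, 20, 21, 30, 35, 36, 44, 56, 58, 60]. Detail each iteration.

Binary search for 33 in [4, 5, 7, 10, 11, 15, 16, 20, 21, 30, 35, 36, 44, 56, 58, 60]:

lo=0, hi=15, mid=7, arr[mid]=20 -> 20 < 33, search right half
lo=8, hi=15, mid=11, arr[mid]=36 -> 36 > 33, search left half
lo=8, hi=10, mid=9, arr[mid]=30 -> 30 < 33, search right half
lo=10, hi=10, mid=10, arr[mid]=35 -> 35 > 33, search left half
lo=10 > hi=9, target 33 not found

Binary search determines that 33 is not in the array after 4 comparisons. The search space was exhausted without finding the target.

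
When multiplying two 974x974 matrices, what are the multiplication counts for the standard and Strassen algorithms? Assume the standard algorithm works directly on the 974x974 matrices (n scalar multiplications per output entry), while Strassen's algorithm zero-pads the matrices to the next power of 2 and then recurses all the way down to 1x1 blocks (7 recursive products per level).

Matrix multiplication for 974x974 matrices:

Strassen's algorithm requires power-of-2 dimensions. Pad 974x974 to 1024x1024 (next power of 2).

Standard algorithm: 974^3 = 924010424 multiplications
Strassen's algorithm: 7^(log2(1024)) = 7^10 = 282475249 multiplications
Savings: 924010424 - 282475249 = 641535175 multiplications

Standard: 924010424 multiplications (974^3). Strassen: 282475249 multiplications (7^10, after padding to 1024x1024). Strassen reduces 8 recursive multiplications to 7 at each level.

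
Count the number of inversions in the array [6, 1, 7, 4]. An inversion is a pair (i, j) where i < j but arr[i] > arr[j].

Finding inversions in [6, 1, 7, 4]:

(0, 1): arr[0]=6 > arr[1]=1
(0, 3): arr[0]=6 > arr[3]=4
(2, 3): arr[2]=7 > arr[3]=4

Total inversions: 3

The array has 3 inversion(s): (0,1), (0,3), (2,3). Each pair (i,j) satisfies i < j and arr[i] > arr[j].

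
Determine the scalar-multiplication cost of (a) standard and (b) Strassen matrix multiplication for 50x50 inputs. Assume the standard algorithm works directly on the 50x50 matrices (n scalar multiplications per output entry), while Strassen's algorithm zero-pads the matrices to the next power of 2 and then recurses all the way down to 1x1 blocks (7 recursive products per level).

Matrix multiplication for 50x50 matrices:

Strassen's algorithm requires power-of-2 dimensions. Pad 50x50 to 64x64 (next power of 2).

Standard algorithm: 50^3 = 125000 multiplications
Strassen's algorithm: 7^(log2(64)) = 7^6 = 117649 multiplications
Savings: 125000 - 117649 = 7351 multiplications

Standard: 125000 multiplications (50^3). Strassen: 117649 multiplications (7^6, after padding to 64x64). Strassen reduces 8 recursive multiplications to 7 at each level.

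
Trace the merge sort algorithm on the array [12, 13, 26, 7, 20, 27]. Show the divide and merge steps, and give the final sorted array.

Merge sort trace:

Split: [12, 13, 26, 7, 20, 27] -> [12, 13, 26] and [7, 20, 27]
  Split: [12, 13, 26] -> [12] and [13, 26]
    Split: [13, 26] -> [13] and [26]
    Merge: [13] + [26] -> [13, 26]
  Merge: [12] + [13, 26] -> [12, 13, 26]
  Split: [7, 20, 27] -> [7] and [20, 27]
    Split: [20, 27] -> [20] and [27]
    Merge: [20] + [27] -> [20, 27]
  Merge: [7] + [20, 27] -> [7, 20, 27]
Merge: [12, 13, 26] + [7, 20, 27] -> [7, 12, 13, 20, 26, 27]

Final sorted array: [7, 12, 13, 20, 26, 27]

The merge sort proceeds by recursively splitting the array and merging sorted halves.
After all merges, the sorted array is [7, 12, 13, 20, 26, 27].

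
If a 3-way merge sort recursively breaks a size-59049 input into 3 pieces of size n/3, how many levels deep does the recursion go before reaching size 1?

For divide and conquer with division factor 3:

Problem sizes at each level:
Level 0: 59049
Level 1: 19683
Level 2: 6561
Level 3: 2187
Level 4: 729
Level 5: 243
Level 6: 81
Level 7: 27
Level 8: 9
Level 9: 3
Level 10: 1

The root is level 0 and the size-1 base case is level 10 (the tree spans levels 0 through 10, i.e. 11 levels counting the root), so the depth is the number of divisions: log_3(59049) = 10

The recursion tree depth is log_3(59049) = 10. At each level, the problem size is divided by 3, so it takes 10 divisions to reduce to a base case of size 1. The algorithm makes 3 recursive calls at each level.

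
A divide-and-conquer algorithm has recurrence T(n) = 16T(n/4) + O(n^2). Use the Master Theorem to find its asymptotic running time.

Master Theorem for T(n) = 16T(n/4) + O(n^2):

a = 16, b = 4, c = 2
log_b(a) = log_4(16) = 2.0000

Case 2: c = 2 = log_4(16) = 2.0000
T(n) = O(n^2 log n) = O(n^2 log n)

For T(n) = 16T(n/4) + O(n^2): log_4(16) = 2.0000. This is Case 2 of the Master Theorem (c = log_b(a), equal work at all levels), giving O(n^2 log n).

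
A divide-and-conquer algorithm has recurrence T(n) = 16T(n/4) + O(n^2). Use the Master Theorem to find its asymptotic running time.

Master Theorem for T(n) = 16T(n/4) + O(n^2):

a = 16, b = 4, c = 2
log_b(a) = log_4(16) = 2.0000

Case 2: c = 2 = log_4(16) = 2.0000
T(n) = O(n^2 log n) = O(n^2 log n)

For T(n) = 16T(n/4) + O(n^2): log_4(16) = 2.0000. This is Case 2 of the Master Theorem (c = log_b(a), equal work at all levels), giving O(n^2 log n).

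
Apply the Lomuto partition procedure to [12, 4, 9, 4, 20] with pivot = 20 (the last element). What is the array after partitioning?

Lomuto partition with pivot = 20:

Initial array: [12, 4, 9, 4, 20]

arr[0]=12 <= 20: swap with position 0, array becomes [12, 4, 9, 4, 20]
arr[1]=4 <= 20: swap with position 1, array becomes [12, 4, 9, 4, 20]
arr[2]=9 <= 20: swap with position 2, array becomes [12, 4, 9, 4, 20]
arr[3]=4 <= 20: swap with position 3, array becomes [12, 4, 9, 4, 20]

Place pivot at position 4: [12, 4, 9, 4, 20]
Pivot position: 4

After partitioning with pivot 20, the array becomes [12, 4, 9, 4, 20]. The pivot is placed at index 4. All elements to the left of the pivot are <= 20, and all elements to the right are > 20.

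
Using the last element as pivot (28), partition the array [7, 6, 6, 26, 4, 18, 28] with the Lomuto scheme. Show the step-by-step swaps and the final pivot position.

Lomuto partition with pivot = 28:

Initial array: [7, 6, 6, 26, 4, 18, 28]

arr[0]=7 <= 28: swap with position 0, array becomes [7, 6, 6, 26, 4, 18, 28]
arr[1]=6 <= 28: swap with position 1, array becomes [7, 6, 6, 26, 4, 18, 28]
arr[2]=6 <= 28: swap with position 2, array becomes [7, 6, 6, 26, 4, 18, 28]
arr[3]=26 <= 28: swap with position 3, array becomes [7, 6, 6, 26, 4, 18, 28]
arr[4]=4 <= 28: swap with position 4, array becomes [7, 6, 6, 26, 4, 18, 28]
arr[5]=18 <= 28: swap with position 5, array becomes [7, 6, 6, 26, 4, 18, 28]

Place pivot at position 6: [7, 6, 6, 26, 4, 18, 28]
Pivot position: 6

After partitioning with pivot 28, the array becomes [7, 6, 6, 26, 4, 18, 28]. The pivot is placed at index 6. All elements to the left of the pivot are <= 28, and all elements to the right are > 28.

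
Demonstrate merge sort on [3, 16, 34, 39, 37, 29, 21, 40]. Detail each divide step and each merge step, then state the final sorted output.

Merge sort trace:

Split: [3, 16, 34, 39, 37, 29, 21, 40] -> [3, 16, 34, 39] and [37, 29, 21, 40]
  Split: [3, 16, 34, 39] -> [3, 16] and [34, 39]
    Split: [3, 16] -> [3] and [16]
    Merge: [3] + [16] -> [3, 16]
    Split: [34, 39] -> [34] and [39]
    Merge: [34] + [39] -> [34, 39]
  Merge: [3, 16] + [34, 39] -> [3, 16, 34, 39]
  Split: [37, 29, 21, 40] -> [37, 29] and [21, 40]
    Split: [37, 29] -> [37] and [29]
    Merge: [37] + [29] -> [29, 37]
    Split: [21, 40] -> [21] and [40]
    Merge: [21] + [40] -> [21, 40]
  Merge: [29, 37] + [21, 40] -> [21, 29, 37, 40]
Merge: [3, 16, 34, 39] + [21, 29, 37, 40] -> [3, 16, 21, 29, 34, 37, 39, 40]

Final sorted array: [3, 16, 21, 29, 34, 37, 39, 40]

The merge sort proceeds by recursively splitting the array and merging sorted halves.
After all merges, the sorted array is [3, 16, 21, 29, 34, 37, 39, 40].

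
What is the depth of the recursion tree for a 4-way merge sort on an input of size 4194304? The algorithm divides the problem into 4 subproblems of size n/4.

For divide and conquer with division factor 4:

Problem sizes at each level:
Level 0: 4194304
Level 1: 1048576
Level 2: 262144
Level 3: 65536
Level 4: 16384
Level 5: 4096
Level 6: 1024
Level 7: 256
Level 8: 64
Level 9: 16
Level 10: 4
Level 11: 1

The root is level 0 and the size-1 base case is level 11 (the tree spans levels 0 through 11, i.e. 12 levels counting the root), so the depth is the number of divisions: log_4(4194304) = 11

The recursion tree depth is log_4(4194304) = 11. At each level, the problem size is divided by 4, so it takes 11 divisions to reduce to a base case of size 1. The algorithm makes 4 recursive calls at each level.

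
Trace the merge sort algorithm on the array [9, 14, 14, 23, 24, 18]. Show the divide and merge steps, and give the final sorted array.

Merge sort trace:

Split: [9, 14, 14, 23, 24, 18] -> [9, 14, 14] and [23, 24, 18]
  Split: [9, 14, 14] -> [9] and [14, 14]
    Split: [14, 14] -> [14] and [14]
    Merge: [14] + [14] -> [14, 14]
  Merge: [9] + [14, 14] -> [9, 14, 14]
  Split: [23, 24, 18] -> [23] and [24, 18]
    Split: [24, 18] -> [24] and [18]
    Merge: [24] + [18] -> [18, 24]
  Merge: [23] + [18, 24] -> [18, 23, 24]
Merge: [9, 14, 14] + [18, 23, 24] -> [9, 14, 14, 18, 23, 24]

Final sorted array: [9, 14, 14, 18, 23, 24]

The merge sort proceeds by recursively splitting the array and merging sorted halves.
After all merges, the sorted array is [9, 14, 14, 18, 23, 24].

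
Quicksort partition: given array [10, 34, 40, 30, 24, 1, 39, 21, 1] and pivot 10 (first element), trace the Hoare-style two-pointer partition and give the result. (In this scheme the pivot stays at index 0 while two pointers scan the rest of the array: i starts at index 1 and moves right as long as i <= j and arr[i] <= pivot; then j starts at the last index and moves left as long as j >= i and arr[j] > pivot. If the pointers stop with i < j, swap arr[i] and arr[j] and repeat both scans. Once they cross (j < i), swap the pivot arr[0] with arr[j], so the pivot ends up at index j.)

Hoare-style two-pointer partition with pivot = 10:

Initial array: [10, 34, 40, 30, 24, 1, 39, 21, 1]

Pointers start at i = 1, j = 8.
i stops at index 1 (arr[1]=34 > 10), j stops at index 8 (arr[8]=1 <= 10): swap arr[1] and arr[8], array becomes [10, 1, 40, 30, 24, 1, 39, 21, 34]
i stops at index 2 (arr[2]=40 > 10), j stops at index 5 (arr[5]=1 <= 10): swap arr[2] and arr[5], array becomes [10, 1, 1, 30, 24, 40, 39, 21, 34]
i ends at 3, j ends at 2: the pointers have crossed (j < i), so scanning stops.

Swap pivot arr[0] with arr[2] to place pivot at position 2: [1, 1, 10, 30, 24, 40, 39, 21, 34]
Pivot position: 2

After partitioning with pivot 10, the array becomes [1, 1, 10, 30, 24, 40, 39, 21, 34]. The pivot is placed at index 2. All elements to the left of the pivot are <= 10, and all elements to the right are > 10.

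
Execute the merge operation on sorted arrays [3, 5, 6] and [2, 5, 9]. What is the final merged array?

Merging process:

Compare 3 vs 2: take 2 from right. Merged: [2]
Compare 3 vs 5: take 3 from left. Merged: [2, 3]
Compare 5 vs 5: take 5 from left. Merged: [2, 3, 5]
Compare 6 vs 5: take 5 from right. Merged: [2, 3, 5, 5]
Compare 6 vs 9: take 6 from left. Merged: [2, 3, 5, 5, 6]
Append remaining from right: [9]. Merged: [2, 3, 5, 5, 6, 9]

Final merged array: [2, 3, 5, 5, 6, 9]
Total comparisons: 5

The merged array is [2, 3, 5, 5, 6, 9], requiring 5 comparisons. The merge step runs in O(n) time where n is the total number of elements.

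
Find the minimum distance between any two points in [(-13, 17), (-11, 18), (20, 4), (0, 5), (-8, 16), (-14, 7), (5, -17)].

Computing all pairwise distances among 7 points:

d((-13, 17), (-11, 18)) = 2.2361 <-- minimum
d((-13, 17), (20, 4)) = 35.4683
d((-13, 17), (0, 5)) = 17.6918
d((-13, 17), (-8, 16)) = 5.099
d((-13, 17), (-14, 7)) = 10.0499
d((-13, 17), (5, -17)) = 38.4708
d((-11, 18), (20, 4)) = 34.0147
d((-11, 18), (0, 5)) = 17.0294
d((-11, 18), (-8, 16)) = 3.6056
d((-11, 18), (-14, 7)) = 11.4018
d((-11, 18), (5, -17)) = 38.4838
d((20, 4), (0, 5)) = 20.025
d((20, 4), (-8, 16)) = 30.4631
d((20, 4), (-14, 7)) = 34.1321
d((20, 4), (5, -17)) = 25.807
d((0, 5), (-8, 16)) = 13.6015
d((0, 5), (-14, 7)) = 14.1421
d((0, 5), (5, -17)) = 22.561
d((-8, 16), (-14, 7)) = 10.8167
d((-8, 16), (5, -17)) = 35.4683
d((-14, 7), (5, -17)) = 30.6105

Closest pair: (-13, 17) and (-11, 18) with distance 2.2361

The closest pair is (-13, 17) and (-11, 18) with Euclidean distance 2.2361. For 7 points, brute-force pairwise comparison is shown above. For large n, the divide-and-conquer algorithm (sort by x, recurse on halves, check the dividing strip) achieves O(n log n).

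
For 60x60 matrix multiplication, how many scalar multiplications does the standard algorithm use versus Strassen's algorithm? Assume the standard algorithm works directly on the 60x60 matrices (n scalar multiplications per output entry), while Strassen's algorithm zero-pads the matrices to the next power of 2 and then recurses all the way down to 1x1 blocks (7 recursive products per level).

Matrix multiplication for 60x60 matrices:

Strassen's algorithm requires power-of-2 dimensions. Pad 60x60 to 64x64 (next power of 2).

Standard algorithm: 60^3 = 216000 multiplications
Strassen's algorithm: 7^(log2(64)) = 7^6 = 117649 multiplications
Savings: 216000 - 117649 = 98351 multiplications

Standard: 216000 multiplications (60^3). Strassen: 117649 multiplications (7^6, after padding to 64x64). Strassen reduces 8 recursive multiplications to 7 at each level.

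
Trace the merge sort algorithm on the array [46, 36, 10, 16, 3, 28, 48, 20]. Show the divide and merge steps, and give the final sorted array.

Merge sort trace:

Split: [46, 36, 10, 16, 3, 28, 48, 20] -> [46, 36, 10, 16] and [3, 28, 48, 20]
  Split: [46, 36, 10, 16] -> [46, 36] and [10, 16]
    Split: [46, 36] -> [46] and [36]
    Merge: [46] + [36] -> [36, 46]
    Split: [10, 16] -> [10] and [16]
    Merge: [10] + [16] -> [10, 16]
  Merge: [36, 46] + [10, 16] -> [10, 16, 36, 46]
  Split: [3, 28, 48, 20] -> [3, 28] and [48, 20]
    Split: [3, 28] -> [3] and [28]
    Merge: [3] + [28] -> [3, 28]
    Split: [48, 20] -> [48] and [20]
    Merge: [48] + [20] -> [20, 48]
  Merge: [3, 28] + [20, 48] -> [3, 20, 28, 48]
Merge: [10, 16, 36, 46] + [3, 20, 28, 48] -> [3, 10, 16, 20, 28, 36, 46, 48]

Final sorted array: [3, 10, 16, 20, 28, 36, 46, 48]

The merge sort proceeds by recursively splitting the array and merging sorted halves.
After all merges, the sorted array is [3, 10, 16, 20, 28, 36, 46, 48].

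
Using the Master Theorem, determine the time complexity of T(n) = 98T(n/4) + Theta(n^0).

Master Theorem for T(n) = 98T(n/4) + O(n^0):

a = 98, b = 4, c = 0
log_b(a) = log_4(98) = 3.3074

Case 1: c = 0 < log_4(98) = 3.3074
T(n) = O(n^(log_4 98))

For T(n) = 98T(n/4) + O(n^0): log_4(98) = 3.3074. This is Case 1 of the Master Theorem (c < log_b(a), work dominated by leaves), giving O(n^(log_4 98)).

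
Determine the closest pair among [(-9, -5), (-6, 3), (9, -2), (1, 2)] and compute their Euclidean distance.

Computing all pairwise distances among 4 points:

d((-9, -5), (-6, 3)) = 8.544
d((-9, -5), (9, -2)) = 18.2483
d((-9, -5), (1, 2)) = 12.2066
d((-6, 3), (9, -2)) = 15.8114
d((-6, 3), (1, 2)) = 7.0711 <-- minimum
d((9, -2), (1, 2)) = 8.9443

Closest pair: (-6, 3) and (1, 2) with distance 7.0711

The closest pair is (-6, 3) and (1, 2) with Euclidean distance 7.0711. For 4 points, brute-force pairwise comparison is shown above. For large n, the divide-and-conquer algorithm (sort by x, recurse on halves, check the dividing strip) achieves O(n log n).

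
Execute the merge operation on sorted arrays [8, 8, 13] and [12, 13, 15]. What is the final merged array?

Merging process:

Compare 8 vs 12: take 8 from left. Merged: [8]
Compare 8 vs 12: take 8 from left. Merged: [8, 8]
Compare 13 vs 12: take 12 from right. Merged: [8, 8, 12]
Compare 13 vs 13: take 13 from left. Merged: [8, 8, 12, 13]
Append remaining from right: [13, 15]. Merged: [8, 8, 12, 13, 13, 15]

Final merged array: [8, 8, 12, 13, 13, 15]
Total comparisons: 4

The merged array is [8, 8, 12, 13, 13, 15], requiring 4 comparisons. The merge step runs in O(n) time where n is the total number of elements.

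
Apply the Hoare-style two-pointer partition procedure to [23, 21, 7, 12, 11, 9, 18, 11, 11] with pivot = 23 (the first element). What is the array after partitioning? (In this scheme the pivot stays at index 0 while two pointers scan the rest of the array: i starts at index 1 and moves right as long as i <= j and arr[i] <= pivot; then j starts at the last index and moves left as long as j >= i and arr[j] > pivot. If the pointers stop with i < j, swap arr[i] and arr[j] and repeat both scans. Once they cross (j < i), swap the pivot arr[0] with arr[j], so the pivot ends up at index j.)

Hoare-style two-pointer partition with pivot = 23:

Initial array: [23, 21, 7, 12, 11, 9, 18, 11, 11]

Pointers start at i = 1, j = 8.
i ends at 9, j ends at 8: the pointers have crossed (j < i), so scanning stops.

Swap pivot arr[0] with arr[8] to place pivot at position 8: [11, 21, 7, 12, 11, 9, 18, 11, 23]
Pivot position: 8

After partitioning with pivot 23, the array becomes [11, 21, 7, 12, 11, 9, 18, 11, 23]. The pivot is placed at index 8. All elements to the left of the pivot are <= 23, and all elements to the right are > 23.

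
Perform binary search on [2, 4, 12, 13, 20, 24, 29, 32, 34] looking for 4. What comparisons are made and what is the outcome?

Binary search for 4 in [2, 4, 12, 13, 20, 24, 29, 32, 34]:

lo=0, hi=8, mid=4, arr[mid]=20 -> 20 > 4, search left half
lo=0, hi=3, mid=1, arr[mid]=4 -> Found target at index 1!

Binary search finds 4 at index 1 after 2 comparisons. The search repeatedly halves the search space by comparing with the middle element.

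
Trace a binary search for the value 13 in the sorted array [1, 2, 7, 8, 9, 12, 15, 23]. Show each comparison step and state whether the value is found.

Binary search for 13 in [1, 2, 7, 8, 9, 12, 15, 23]:

lo=0, hi=7, mid=3, arr[mid]=8 -> 8 < 13, search right half
lo=4, hi=7, mid=5, arr[mid]=12 -> 12 < 13, search right half
lo=6, hi=7, mid=6, arr[mid]=15 -> 15 > 13, search left half
lo=6 > hi=5, target 13 not found

Binary search determines that 13 is not in the array after 3 comparisons. The search space was exhausted without finding the target.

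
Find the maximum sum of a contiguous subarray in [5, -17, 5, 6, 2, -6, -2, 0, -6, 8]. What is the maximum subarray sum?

Using Kadane's algorithm on [5, -17, 5, 6, 2, -6, -2, 0, -6, 8]:

Scanning through the array:
Position 1 (value -17): max_ending_here = -12, max_so_far = 5
Position 2 (value 5): max_ending_here = 5, max_so_far = 5
Position 3 (value 6): max_ending_here = 11, max_so_far = 11
Position 4 (value 2): max_ending_here = 13, max_so_far = 13
Position 5 (value -6): max_ending_here = 7, max_so_far = 13
Position 6 (value -2): max_ending_here = 5, max_so_far = 13
Position 7 (value 0): max_ending_here = 5, max_so_far = 13
Position 8 (value -6): max_ending_here = -1, max_so_far = 13
Position 9 (value 8): max_ending_here = 8, max_so_far = 13

Maximum subarray: [5, 6, 2]
Maximum sum: 13

The maximum subarray is [5, 6, 2] with sum 13. This subarray runs from index 2 to index 4.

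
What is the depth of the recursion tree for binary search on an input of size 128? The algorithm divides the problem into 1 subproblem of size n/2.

For divide and conquer with division factor 2:

Problem sizes at each level:
Level 0: 128
Level 1: 64
Level 2: 32
Level 3: 16
Level 4: 8
Level 5: 4
Level 6: 2
Level 7: 1

The root is level 0 and the size-1 base case is level 7 (the tree spans levels 0 through 7, i.e. 8 levels counting the root), so the depth is the number of divisions: log_2(128) = 7

The recursion tree depth is log_2(128) = 7. At each level, the problem size is divided by 2, so it takes 7 divisions to reduce to a base case of size 1. The algorithm makes 1 recursive call at each level.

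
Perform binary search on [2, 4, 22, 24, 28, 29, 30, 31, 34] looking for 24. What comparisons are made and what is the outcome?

Binary search for 24 in [2, 4, 22, 24, 28, 29, 30, 31, 34]:

lo=0, hi=8, mid=4, arr[mid]=28 -> 28 > 24, search left half
lo=0, hi=3, mid=1, arr[mid]=4 -> 4 < 24, search right half
lo=2, hi=3, mid=2, arr[mid]=22 -> 22 < 24, search right half
lo=3, hi=3, mid=3, arr[mid]=24 -> Found target at index 3!

Binary search finds 24 at index 3 after 4 comparisons. The search repeatedly halves the search space by comparing with the middle element.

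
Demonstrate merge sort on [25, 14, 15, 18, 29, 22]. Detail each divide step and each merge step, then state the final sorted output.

Merge sort trace:

Split: [25, 14, 15, 18, 29, 22] -> [25, 14, 15] and [18, 29, 22]
  Split: [25, 14, 15] -> [25] and [14, 15]
    Split: [14, 15] -> [14] and [15]
    Merge: [14] + [15] -> [14, 15]
  Merge: [25] + [14, 15] -> [14, 15, 25]
  Split: [18, 29, 22] -> [18] and [29, 22]
    Split: [29, 22] -> [29] and [22]
    Merge: [29] + [22] -> [22, 29]
  Merge: [18] + [22, 29] -> [18, 22, 29]
Merge: [14, 15, 25] + [18, 22, 29] -> [14, 15, 18, 22, 25, 29]

Final sorted array: [14, 15, 18, 22, 25, 29]

The merge sort proceeds by recursively splitting the array and merging sorted halves.
After all merges, the sorted array is [14, 15, 18, 22, 25, 29].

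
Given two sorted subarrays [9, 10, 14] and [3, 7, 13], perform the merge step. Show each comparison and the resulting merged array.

Merging process:

Compare 9 vs 3: take 3 from right. Merged: [3]
Compare 9 vs 7: take 7 from right. Merged: [3, 7]
Compare 9 vs 13: take 9 from left. Merged: [3, 7, 9]
Compare 10 vs 13: take 10 from left. Merged: [3, 7, 9, 10]
Compare 14 vs 13: take 13 from right. Merged: [3, 7, 9, 10, 13]
Append remaining from left: [14]. Merged: [3, 7, 9, 10, 13, 14]

Final merged array: [3, 7, 9, 10, 13, 14]
Total comparisons: 5

The merged array is [3, 7, 9, 10, 13, 14], requiring 5 comparisons. The merge step runs in O(n) time where n is the total number of elements.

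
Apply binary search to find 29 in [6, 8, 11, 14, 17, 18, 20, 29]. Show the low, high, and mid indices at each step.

Binary search for 29 in [6, 8, 11, 14, 17, 18, 20, 29]:

lo=0, hi=7, mid=3, arr[mid]=14 -> 14 < 29, search right half
lo=4, hi=7, mid=5, arr[mid]=18 -> 18 < 29, search right half
lo=6, hi=7, mid=6, arr[mid]=20 -> 20 < 29, search right half
lo=7, hi=7, mid=7, arr[mid]=29 -> Found target at index 7!

Binary search finds 29 at index 7 after 4 comparisons. The search repeatedly halves the search space by comparing with the middle element.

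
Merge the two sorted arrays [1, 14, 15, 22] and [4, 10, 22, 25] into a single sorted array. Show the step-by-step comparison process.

Merging process:

Compare 1 vs 4: take 1 from left. Merged: [1]
Compare 14 vs 4: take 4 from right. Merged: [1, 4]
Compare 14 vs 10: take 10 from right. Merged: [1, 4, 10]
Compare 14 vs 22: take 14 from left. Merged: [1, 4, 10, 14]
Compare 15 vs 22: take 15 from left. Merged: [1, 4, 10, 14, 15]
Compare 22 vs 22: take 22 from left. Merged: [1, 4, 10, 14, 15, 22]
Append remaining from right: [22, 25]. Merged: [1, 4, 10, 14, 15, 22, 22, 25]

Final merged array: [1, 4, 10, 14, 15, 22, 22, 25]
Total comparisons: 6

The merged array is [1, 4, 10, 14, 15, 22, 22, 25], requiring 6 comparisons. The merge step runs in O(n) time where n is the total number of elements.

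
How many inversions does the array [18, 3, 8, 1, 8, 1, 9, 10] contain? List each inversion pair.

Finding inversions in [18, 3, 8, 1, 8, 1, 9, 10]:

(0, 1): arr[0]=18 > arr[1]=3
(0, 2): arr[0]=18 > arr[2]=8
(0, 3): arr[0]=18 > arr[3]=1
(0, 4): arr[0]=18 > arr[4]=8
(0, 5): arr[0]=18 > arr[5]=1
(0, 6): arr[0]=18 > arr[6]=9
(0, 7): arr[0]=18 > arr[7]=10
(1, 3): arr[1]=3 > arr[3]=1
(1, 5): arr[1]=3 > arr[5]=1
(2, 3): arr[2]=8 > arr[3]=1
(2, 5): arr[2]=8 > arr[5]=1
(4, 5): arr[4]=8 > arr[5]=1

Total inversions: 12

The array has 12 inversion(s): (0,1), (0,2), (0,3), (0,4), (0,5), (0,6), (0,7), (1,3), (1,5), (2,3), (2,5), (4,5). Each pair (i,j) satisfies i < j and arr[i] > arr[j].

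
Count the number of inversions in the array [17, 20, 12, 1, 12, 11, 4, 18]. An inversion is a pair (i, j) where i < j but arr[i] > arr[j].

Finding inversions in [17, 20, 12, 1, 12, 11, 4, 18]:

(0, 2): arr[0]=17 > arr[2]=12
(0, 3): arr[0]=17 > arr[3]=1
(0, 4): arr[0]=17 > arr[4]=12
(0, 5): arr[0]=17 > arr[5]=11
(0, 6): arr[0]=17 > arr[6]=4
(1, 2): arr[1]=20 > arr[2]=12
(1, 3): arr[1]=20 > arr[3]=1
(1, 4): arr[1]=20 > arr[4]=12
(1, 5): arr[1]=20 > arr[5]=11
(1, 6): arr[1]=20 > arr[6]=4
(1, 7): arr[1]=20 > arr[7]=18
(2, 3): arr[2]=12 > arr[3]=1
(2, 5): arr[2]=12 > arr[5]=11
(2, 6): arr[2]=12 > arr[6]=4
(4, 5): arr[4]=12 > arr[5]=11
(4, 6): arr[4]=12 > arr[6]=4
(5, 6): arr[5]=11 > arr[6]=4

Total inversions: 17

The array has 17 inversion(s): (0,2), (0,3), (0,4), (0,5), (0,6), (1,2), (1,3), (1,4), (1,5), (1,6), (1,7), (2,3), (2,5), (2,6), (4,5), (4,6), (5,6). Each pair (i,j) satisfies i < j and arr[i] > arr[j].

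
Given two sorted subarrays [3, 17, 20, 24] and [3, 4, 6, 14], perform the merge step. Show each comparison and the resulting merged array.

Merging process:

Compare 3 vs 3: take 3 from left. Merged: [3]
Compare 17 vs 3: take 3 from right. Merged: [3, 3]
Compare 17 vs 4: take 4 from right. Merged: [3, 3, 4]
Compare 17 vs 6: take 6 from right. Merged: [3, 3, 4, 6]
Compare 17 vs 14: take 14 from right. Merged: [3, 3, 4, 6, 14]
Append remaining from left: [17, 20, 24]. Merged: [3, 3, 4, 6, 14, 17, 20, 24]

Final merged array: [3, 3, 4, 6, 14, 17, 20, 24]
Total comparisons: 5

The merged array is [3, 3, 4, 6, 14, 17, 20, 24], requiring 5 comparisons. The merge step runs in O(n) time where n is the total number of elements.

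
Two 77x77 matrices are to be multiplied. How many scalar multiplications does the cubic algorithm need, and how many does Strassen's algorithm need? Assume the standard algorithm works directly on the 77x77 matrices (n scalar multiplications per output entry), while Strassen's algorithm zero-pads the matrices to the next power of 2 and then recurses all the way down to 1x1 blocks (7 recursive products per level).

Matrix multiplication for 77x77 matrices:

Strassen's algorithm requires power-of-2 dimensions. Pad 77x77 to 128x128 (next power of 2).

Standard algorithm: 77^3 = 456533 multiplications
Strassen's algorithm: 7^(log2(128)) = 7^7 = 823543 multiplications
Difference: 456533 - 823543 = -367010 (Strassen uses MORE here due to padding overhead — for small or just-over-power-of-2 n, padding can outweigh the per-level savings)

Standard: 456533 multiplications (77^3). Strassen: 823543 multiplications (7^7, after padding to 128x128). Strassen reduces 8 recursive multiplications to 7 at each level.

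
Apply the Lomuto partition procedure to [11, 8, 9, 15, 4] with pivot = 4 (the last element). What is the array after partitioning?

Lomuto partition with pivot = 4:

Initial array: [11, 8, 9, 15, 4]

arr[0]=11 > 4: no swap
arr[1]=8 > 4: no swap
arr[2]=9 > 4: no swap
arr[3]=15 > 4: no swap

Place pivot at position 0: [4, 8, 9, 15, 11]
Pivot position: 0

After partitioning with pivot 4, the array becomes [4, 8, 9, 15, 11]. The pivot is placed at index 0. All elements to the left of the pivot are <= 4, and all elements to the right are > 4.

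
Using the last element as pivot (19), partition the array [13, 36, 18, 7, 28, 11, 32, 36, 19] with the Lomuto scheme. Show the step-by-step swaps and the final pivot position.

Lomuto partition with pivot = 19:

Initial array: [13, 36, 18, 7, 28, 11, 32, 36, 19]

arr[0]=13 <= 19: swap with position 0, array becomes [13, 36, 18, 7, 28, 11, 32, 36, 19]
arr[1]=36 > 19: no swap
arr[2]=18 <= 19: swap with position 1, array becomes [13, 18, 36, 7, 28, 11, 32, 36, 19]
arr[3]=7 <= 19: swap with position 2, array becomes [13, 18, 7, 36, 28, 11, 32, 36, 19]
arr[4]=28 > 19: no swap
arr[5]=11 <= 19: swap with position 3, array becomes [13, 18, 7, 11, 28, 36, 32, 36, 19]
arr[6]=32 > 19: no swap
arr[7]=36 > 19: no swap

Place pivot at position 4: [13, 18, 7, 11, 19, 36, 32, 36, 28]
Pivot position: 4

After partitioning with pivot 19, the array becomes [13, 18, 7, 11, 19, 36, 32, 36, 28]. The pivot is placed at index 4. All elements to the left of the pivot are <= 19, and all elements to the right are > 19.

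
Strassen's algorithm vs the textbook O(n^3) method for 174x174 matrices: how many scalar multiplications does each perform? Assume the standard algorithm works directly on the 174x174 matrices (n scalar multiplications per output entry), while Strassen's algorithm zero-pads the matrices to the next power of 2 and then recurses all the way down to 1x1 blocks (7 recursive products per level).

Matrix multiplication for 174x174 matrices:

Strassen's algorithm requires power-of-2 dimensions. Pad 174x174 to 256x256 (next power of 2).

Standard algorithm: 174^3 = 5268024 multiplications
Strassen's algorithm: 7^(log2(256)) = 7^8 = 5764801 multiplications
Difference: 5268024 - 5764801 = -496777 (Strassen uses MORE here due to padding overhead — for small or just-over-power-of-2 n, padding can outweigh the per-level savings)

Standard: 5268024 multiplications (174^3). Strassen: 5764801 multiplications (7^8, after padding to 256x256). Strassen reduces 8 recursive multiplications to 7 at each level.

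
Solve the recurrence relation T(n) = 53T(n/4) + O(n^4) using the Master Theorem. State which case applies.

Master Theorem for T(n) = 53T(n/4) + O(n^4):

a = 53, b = 4, c = 4
log_b(a) = log_4(53) = 2.8640

Case 3: c = 4 > log_4(53) = 2.8640
T(n) = O(n^4) = O(n^4)

For T(n) = 53T(n/4) + O(n^4): log_4(53) = 2.8640. This is Case 3 of the Master Theorem (c > log_b(a), work dominated by root), giving O(n^4).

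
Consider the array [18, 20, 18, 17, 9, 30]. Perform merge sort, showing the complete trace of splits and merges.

Merge sort trace:

Split: [18, 20, 18, 17, 9, 30] -> [18, 20, 18] and [17, 9, 30]
  Split: [18, 20, 18] -> [18] and [20, 18]
    Split: [20, 18] -> [20] and [18]
    Merge: [20] + [18] -> [18, 20]
  Merge: [18] + [18, 20] -> [18, 18, 20]
  Split: [17, 9, 30] -> [17] and [9, 30]
    Split: [9, 30] -> [9] and [30]
    Merge: [9] + [30] -> [9, 30]
  Merge: [17] + [9, 30] -> [9, 17, 30]
Merge: [18, 18, 20] + [9, 17, 30] -> [9, 17, 18, 18, 20, 30]

Final sorted array: [9, 17, 18, 18, 20, 30]

The merge sort proceeds by recursively splitting the array and merging sorted halves.
After all merges, the sorted array is [9, 17, 18, 18, 20, 30].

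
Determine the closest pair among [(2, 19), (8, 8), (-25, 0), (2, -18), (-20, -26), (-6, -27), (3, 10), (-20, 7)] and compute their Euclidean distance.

Computing all pairwise distances among 8 points:

d((2, 19), (8, 8)) = 12.53
d((2, 19), (-25, 0)) = 33.0151
d((2, 19), (2, -18)) = 37.0
d((2, 19), (-20, -26)) = 50.0899
d((2, 19), (-6, -27)) = 46.6905
d((2, 19), (3, 10)) = 9.0554
d((2, 19), (-20, 7)) = 25.0599
d((8, 8), (-25, 0)) = 33.9559
d((8, 8), (2, -18)) = 26.6833
d((8, 8), (-20, -26)) = 44.0454
d((8, 8), (-6, -27)) = 37.6962
d((8, 8), (3, 10)) = 5.3852 <-- minimum
d((8, 8), (-20, 7)) = 28.0179
d((-25, 0), (2, -18)) = 32.45
d((-25, 0), (-20, -26)) = 26.4764
d((-25, 0), (-6, -27)) = 33.0151
d((-25, 0), (3, 10)) = 29.7321
d((-25, 0), (-20, 7)) = 8.6023
d((2, -18), (-20, -26)) = 23.4094
d((2, -18), (-6, -27)) = 12.0416
d((2, -18), (3, 10)) = 28.0179
d((2, -18), (-20, 7)) = 33.3017
d((-20, -26), (-6, -27)) = 14.0357
d((-20, -26), (3, 10)) = 42.72
d((-20, -26), (-20, 7)) = 33.0
d((-6, -27), (3, 10)) = 38.0789
d((-6, -27), (-20, 7)) = 36.7696
d((3, 10), (-20, 7)) = 23.1948

Closest pair: (8, 8) and (3, 10) with distance 5.3852

The closest pair is (8, 8) and (3, 10) with Euclidean distance 5.3852. For 8 points, brute-force pairwise comparison is shown above. For large n, the divide-and-conquer algorithm (sort by x, recurse on halves, check the dividing strip) achieves O(n log n).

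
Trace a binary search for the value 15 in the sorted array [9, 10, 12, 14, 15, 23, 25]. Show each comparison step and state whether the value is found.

Binary search for 15 in [9, 10, 12, 14, 15, 23, 25]:

lo=0, hi=6, mid=3, arr[mid]=14 -> 14 < 15, search right half
lo=4, hi=6, mid=5, arr[mid]=23 -> 23 > 15, search left half
lo=4, hi=4, mid=4, arr[mid]=15 -> Found target at index 4!

Binary search finds 15 at index 4 after 3 comparisons. The search repeatedly halves the search space by comparing with the middle element.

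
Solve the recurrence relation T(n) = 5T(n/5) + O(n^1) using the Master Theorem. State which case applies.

Master Theorem for T(n) = 5T(n/5) + O(n^1):

a = 5, b = 5, c = 1
log_b(a) = log_5(5) = 1.0000

Case 2: c = 1 = log_5(5) = 1.0000
T(n) = O(n^1 log n) = O(n log n)

For T(n) = 5T(n/5) + O(n^1): log_5(5) = 1.0000. This is Case 2 of the Master Theorem (c = log_b(a), equal work at all levels), giving O(n log n).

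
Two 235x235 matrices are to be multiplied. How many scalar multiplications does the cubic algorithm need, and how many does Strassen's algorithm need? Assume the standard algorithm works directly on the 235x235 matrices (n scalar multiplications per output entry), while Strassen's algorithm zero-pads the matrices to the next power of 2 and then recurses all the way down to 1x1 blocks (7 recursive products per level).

Matrix multiplication for 235x235 matrices:

Strassen's algorithm requires power-of-2 dimensions. Pad 235x235 to 256x256 (next power of 2).

Standard algorithm: 235^3 = 12977875 multiplications
Strassen's algorithm: 7^(log2(256)) = 7^8 = 5764801 multiplications
Savings: 12977875 - 5764801 = 7213074 multiplications

Standard: 12977875 multiplications (235^3). Strassen: 5764801 multiplications (7^8, after padding to 256x256). Strassen reduces 8 recursive multiplications to 7 at each level.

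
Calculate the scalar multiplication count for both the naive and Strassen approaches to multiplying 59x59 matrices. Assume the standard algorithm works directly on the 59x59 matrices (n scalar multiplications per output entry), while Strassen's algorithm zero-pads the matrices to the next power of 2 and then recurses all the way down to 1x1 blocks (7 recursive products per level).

Matrix multiplication for 59x59 matrices:

Strassen's algorithm requires power-of-2 dimensions. Pad 59x59 to 64x64 (next power of 2).

Standard algorithm: 59^3 = 205379 multiplications
Strassen's algorithm: 7^(log2(64)) = 7^6 = 117649 multiplications
Savings: 205379 - 117649 = 87730 multiplications

Standard: 205379 multiplications (59^3). Strassen: 117649 multiplications (7^6, after padding to 64x64). Strassen reduces 8 recursive multiplications to 7 at each level.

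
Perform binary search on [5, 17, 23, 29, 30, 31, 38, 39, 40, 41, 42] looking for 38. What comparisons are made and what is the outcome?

Binary search for 38 in [5, 17, 23, 29, 30, 31, 38, 39, 40, 41, 42]:

lo=0, hi=10, mid=5, arr[mid]=31 -> 31 < 38, search right half
lo=6, hi=10, mid=8, arr[mid]=40 -> 40 > 38, search left half
lo=6, hi=7, mid=6, arr[mid]=38 -> Found target at index 6!

Binary search finds 38 at index 6 after 3 comparisons. The search repeatedly halves the search space by comparing with the middle element.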